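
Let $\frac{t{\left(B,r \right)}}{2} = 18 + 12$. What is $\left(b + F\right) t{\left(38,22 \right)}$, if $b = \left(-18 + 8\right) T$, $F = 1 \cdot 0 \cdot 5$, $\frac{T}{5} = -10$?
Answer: $30000$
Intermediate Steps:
$T = -50$ ($T = 5 \left(-10\right) = -50$)
$t{\left(B,r \right)} = 60$ ($t{\left(B,r \right)} = 2 \left(18 + 12\right) = 2 \cdot 30 = 60$)
$F = 0$ ($F = 0 \cdot 5 = 0$)
$b = 500$ ($b = \left(-18 + 8\right) \left(-50\right) = \left(-10\right) \left(-50\right) = 500$)
$\left(b + F\right) t{\left(38,22 \right)} = \left(500 + 0\right) 60 = 500 \cdot 60 = 30000$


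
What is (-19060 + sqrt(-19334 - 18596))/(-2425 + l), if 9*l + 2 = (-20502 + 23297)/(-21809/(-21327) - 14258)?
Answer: 13039551216945/1659186433151 - 2736527013*I*sqrt(37930)/6636745732604 ≈ 7.859 - 0.080304*I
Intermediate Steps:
l = -667726079/2736527013 (l = -2/9 + ((-20502 + 23297)/(-21809/(-21327) - 14258))/9 = -2/9 + (2795/(-21809*(-1/21327) - 14258))/9 = -2/9 + (2795/(21809/21327 - 14258))/9 = -2/9 + (2795/(-304058557/21327))/9 = -2/9 + (2795*(-21327/304058557))/9 = -2/9 + (1/9)*(-59608965/304058557) = -2/9 - 19869655/912175671 = -667726079/2736527013 ≈ -0.24400)
(-19060 + sqrt(-19334 - 18596))/(-2425 + l) = (-19060 + sqrt(-19334 - 18596))/(-2425 - 667726079/2736527013) = (-19060 + sqrt(-37930))/(-6636745732604/2736527013) = (-19060 + I*sqrt(37930))*(-2736527013/6636745732604) = 13039551216945/1659186433151 - 2736527013*I*sqrt(37930)/6636745732604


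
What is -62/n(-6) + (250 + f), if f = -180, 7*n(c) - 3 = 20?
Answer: 1176/23 ≈ 51.130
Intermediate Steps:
n(c) = 23/7 (n(c) = 3/7 + (1/7)*20 = 3/7 + 20/7 = 23/7)
-62/n(-6) + (250 + f) = -62/23/7 + (250 - 180) = -62*7/23 + 70 = -434/23 + 70 = 1176/23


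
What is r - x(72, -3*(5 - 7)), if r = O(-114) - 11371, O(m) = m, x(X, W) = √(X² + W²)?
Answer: -11485 - 6*√145 ≈ -11557.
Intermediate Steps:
x(X, W) = √(W² + X²)
r = -11485 (r = -114 - 11371 = -11485)
r - x(72, -3*(5 - 7)) = -11485 - √((-3*(5 - 7))² + 72²) = -11485 - √((-3*(-2))² + 5184) = -11485 - √(6² + 5184) = -11485 - √(36 + 5184) = -11485 - √5220 = -11485 - 6*√145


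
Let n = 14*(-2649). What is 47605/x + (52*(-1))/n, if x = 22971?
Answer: 98148529/47327917 ≈ 2.0738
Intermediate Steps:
n = -37086
47605/x + (52*(-1))/n = 47605/22971 + (52*(-1))/(-37086) = 47605*(1/22971) - 52*(-1/37086) = 47605/22971 + 26/18543 = 98148529/47327917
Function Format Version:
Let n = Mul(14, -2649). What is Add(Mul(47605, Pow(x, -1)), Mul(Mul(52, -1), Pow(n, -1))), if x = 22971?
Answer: Rational(98148529, 47327917) ≈ 2.0738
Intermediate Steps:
n = -37086
Add(Mul(47605, Pow(x, -1)), Mul(Mul(52, -1), Pow(n, -1))) = Add(Mul(47605, Pow(22971, -1)), Mul(Mul(52, -1), Pow(-37086, -1))) = Add(Mul(47605, Rational(1, 22971)), Mul(-52, Rational(-1, 37086))) = Add(Rational(47605, 22971), Rational(26, 18543)) = Rational(98148529, 47327917)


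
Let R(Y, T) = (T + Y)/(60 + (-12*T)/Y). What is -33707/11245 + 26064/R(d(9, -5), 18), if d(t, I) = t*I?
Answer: -703448939/11245 ≈ -62557.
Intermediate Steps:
d(t, I) = I*t
R(Y, T) = (T + Y)/(60 - 12*T/Y)
-33707/11245 + 26064/R(d(9, -5), 18) = -33707/11245 + 26064/((-(-5*9)*(18 - 5*9)/(-(-300)*9 + 12*18))) = -33707*1/11245 + 26064/((-1*(-45)*(18 - 45)/(-60*(-45) + 216))) = -33707/11245 + 26064/((-1*(-45)*(-27)/(2700 + 216))) = -33707/11245 + 26064/((-1*(-45)*(-27)/2916)) = -33707/11245 + 26064/((-1*(-45)*1/2916*(-27))) = -33707/11245 + 26064/(-5/12) = -33707/11245 + 26064*(-12/5) = -33707/11245 - 312768/5 = -703448939/11245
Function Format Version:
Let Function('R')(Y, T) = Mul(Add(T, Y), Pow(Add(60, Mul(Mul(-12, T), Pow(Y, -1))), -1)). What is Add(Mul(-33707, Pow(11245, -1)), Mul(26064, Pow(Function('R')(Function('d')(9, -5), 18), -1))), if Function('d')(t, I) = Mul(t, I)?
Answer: Rational(-703448939, 11245) ≈ -62557.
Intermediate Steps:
Function('d')(t, I) = Mul(I, t)
Function('R')(Y, T) = Mul(Pow(Add(60, Mul(-12, T, Pow(Y, -1))), -1), Add(T, Y)) (Function('R')(Y, T) = Mul(Add(T, Y), Pow(Add(60, Mul(-12, T, Pow(Y, -1))), -1)) = Mul(Pow(Add(60, Mul(-12, T, Pow(Y, -1))), -1), Add(T, Y)))
Add(Mul(-33707, Pow(11245, -1)), Mul(26064, Pow(Function('R')(Function('d')(9, -5), 18), -1))) = Add(Mul(-33707, Pow(11245, -1)), Mul(26064, Pow(Mul(-1, Mul(-5, 9), Pow(Add(Mul(-60, Mul(-5, 9)), Mul(12, 18)), -1), Add(18, Mul(-5, 9))), -1))) = Add(Mul(-33707, Rational(1, 11245)), Mul(26064, Pow(Mul(-1, -45, Pow(Add(Mul(-60, -45), 216), -1), Add(18, -45)), -1))) = Add(Rational(-33707, 11245), Mul(26064, Pow(Mul(-1, -45, Pow(Add(2700, 216), -1), -27), -1))) = Add(Rational(-33707, 11245), Mul(26064, Pow(Mul(-1, -45, Pow(2916, -1), -27), -1))) = Add(Rational(-33707, 11245), Mul(26064, Pow(Mul(-1, -45, Rational(1, 2916), -27), -1))) = Add(Rational(-33707, 11245), Mul(26064, Pow(Rational(-5, 12), -1))) = Add(Rational(-33707, 11245), Mul(26064, Rational(-12, 5))) = Add(Rational(-33707, 11245), Rational(-312768, 5)) = Rational(-703448939, 11245)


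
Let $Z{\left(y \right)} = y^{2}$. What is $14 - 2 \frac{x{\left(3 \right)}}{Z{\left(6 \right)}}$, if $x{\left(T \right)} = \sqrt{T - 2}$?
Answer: $\frac{251}{18} \approx 13.944$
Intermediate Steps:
$x{\left(T \right)} = \sqrt{-2 + T}$
$14 - 2 \frac{x{\left(3 \right)}}{Z{\left(6 \right)}} = 14 - 2 \frac{\sqrt{-2 + 3}}{6^{2}} = 14 - 2 \frac{\sqrt{1}}{36} = 14 - 2 \cdot 1 \cdot \frac{1}{36} = 14 - \frac{1}{18} = \frac{251}{18}$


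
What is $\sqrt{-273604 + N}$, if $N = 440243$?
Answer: $\sqrt{166639} \approx 408.21$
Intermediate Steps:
$\sqrt{-273604 + N} = \sqrt{-273604 + 440243} = \sqrt{166639}$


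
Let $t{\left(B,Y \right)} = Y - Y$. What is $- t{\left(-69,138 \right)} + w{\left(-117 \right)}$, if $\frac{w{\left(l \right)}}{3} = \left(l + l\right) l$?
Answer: $82134$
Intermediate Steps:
$t{\left(B,Y \right)} = 0$
$w{\left(l \right)} = 6 l^{2}$ ($w{\left(l \right)} = 3 \left(l + l\right) l = 3 \cdot 2 l l = 3 \cdot 2 l^{2} = 6 l^{2}$)
$- t{\left(-69,138 \right)} + w{\left(-117 \right)} = \left(-1\right) 0 + 6 \left(-117\right)^{2} = 0 + 6 \cdot 13689 = 0 + 82134 = 82134$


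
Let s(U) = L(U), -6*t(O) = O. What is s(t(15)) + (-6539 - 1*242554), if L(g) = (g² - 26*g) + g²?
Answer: -498031/2 ≈ -2.4902e+5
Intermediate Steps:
L(g) = -26*g + 2*g²
t(O) = -O/6
s(U) = 2*U*(-13 + U)
s(t(15)) + (-6539 - 1*242554) = 2*(-⅙*15)*(-13 - ⅙*15) + (-6539 - 1*242554) = 2*(-5/2)*(-13 - 5/2) + (-6539 - 242554) = 2*(-5/2)*(-31/2) - 249093 = 155/2 - 249093 = -498031/2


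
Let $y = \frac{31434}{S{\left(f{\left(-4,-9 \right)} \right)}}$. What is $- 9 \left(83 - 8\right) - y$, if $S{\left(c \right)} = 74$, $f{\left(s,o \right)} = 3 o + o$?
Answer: $- \frac{40692}{37} \approx -1099.8$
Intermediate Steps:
$f{\left(s,o \right)} = 4 o$
$y = \frac{15717}{37}$ ($y = \frac{31434}{74} = 31434 \cdot \frac{1}{74} = \frac{15717}{37} \approx 424.78$)
$- 9 \left(83 - 8\right) - y = - 9 \left(83 - 8\right) - \frac{15717}{37} = \left(-9\right) 75 - \frac{15717}{37} = -675 - \frac{15717}{37} = - \frac{40692}{37}$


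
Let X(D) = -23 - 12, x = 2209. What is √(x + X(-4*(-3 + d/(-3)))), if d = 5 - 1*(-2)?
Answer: √2174 ≈ 46.626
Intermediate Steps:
d = 7 (d = 5 + 2 = 7)
X(D) = -35
√(x + X(-4*(-3 + d/(-3)))) = √(2209 - 35) = √2174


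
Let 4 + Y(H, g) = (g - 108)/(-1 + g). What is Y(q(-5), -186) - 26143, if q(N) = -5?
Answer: -4889195/187 ≈ -26145.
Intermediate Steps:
Y(H, g) = -4 + (-108 + g)/(-1 + g) (Y(H, g) = -4 + (g - 108)/(-1 + g) = -4 + (-108 + g)/(-1 + g))
Y(q(-5), -186) - 26143 = (-104 - 3*(-186))/(-1 - 186) - 26143 = (-104 + 558)/(-187) - 26143 = -1/187*454 - 26143 = -454/187 - 26143 = -4889195/187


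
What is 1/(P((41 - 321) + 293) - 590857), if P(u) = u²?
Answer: -1/590688 ≈ -1.6929e-6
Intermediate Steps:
1/(P((41 - 321) + 293) - 590857) = 1/(((41 - 321) + 293)² - 590857) = 1/((-280 + 293)² - 590857) = 1/(13² - 590857) = 1/(169 - 590857) = 1/(-590688) = -1/590688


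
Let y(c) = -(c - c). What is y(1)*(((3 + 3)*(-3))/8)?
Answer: 0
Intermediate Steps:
y(c) = 0 (y(c) = -1*0 = 0)
y(1)*(((3 + 3)*(-3))/8) = 0*(((3 + 3)*(-3))/8) = 0*((6*(-3))*(1/8)) = 0*(-18*1/8) = 0*(-9/4) = 0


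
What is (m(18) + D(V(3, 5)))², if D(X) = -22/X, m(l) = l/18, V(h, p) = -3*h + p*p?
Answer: 9/64 ≈ 0.14063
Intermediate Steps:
V(h, p) = p² - 3*h (V(h, p) = -3*h + p² = p² - 3*h)
m(l) = l/18 (m(l) = l*(1/18) = l/18)
(m(18) + D(V(3, 5)))² = ((1/18)*18 - 22/(5² - 3*3))² = (1 - 22/(25 - 9))² = (1 - 22/16)² = (1 - 22*1/16)² = (1 - 11/8)² = (-3/8)² = 9/64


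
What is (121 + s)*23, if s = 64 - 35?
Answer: 3450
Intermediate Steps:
s = 29
(121 + s)*23 = (121 + 29)*23 = 150*23 = 3450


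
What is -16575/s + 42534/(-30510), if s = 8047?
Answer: -3623822/1049205 ≈ -3.4539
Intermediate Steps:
-16575/s + 42534/(-30510) = -16575/8047 + 42534/(-30510) = -16575*1/8047 + 42534*(-1/30510) = -1275/619 - 2363/1695 = -3623822/1049205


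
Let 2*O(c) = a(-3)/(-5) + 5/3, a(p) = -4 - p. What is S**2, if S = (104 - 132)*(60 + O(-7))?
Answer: 654950464/225 ≈ 2.9109e+6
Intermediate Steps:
O(c) = 14/15 (O(c) = ((-4 - 1*(-3))/(-5) + 5/3)/2 = ((-4 + 3)*(-1/5) + 5*(1/3))/2 = (-1*(-1/5) + 5/3)/2 = (1/5 + 5/3)/2 = (1/2)*(28/15) = 14/15)
S = -25592/15 (S = (104 - 132)*(60 + 14/15) = -28*914/15 = -25592/15 ≈ -1706.1)
S**2 = (-25592/15)**2 = 654950464/225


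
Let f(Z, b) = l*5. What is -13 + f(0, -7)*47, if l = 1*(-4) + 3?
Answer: -248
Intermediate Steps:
l = -1 (l = -4 + 3 = -1)
f(Z, b) = -5 (f(Z, b) = -1*5 = -5)
-13 + f(0, -7)*47 = -13 - 5*47 = -13 - 235 = -248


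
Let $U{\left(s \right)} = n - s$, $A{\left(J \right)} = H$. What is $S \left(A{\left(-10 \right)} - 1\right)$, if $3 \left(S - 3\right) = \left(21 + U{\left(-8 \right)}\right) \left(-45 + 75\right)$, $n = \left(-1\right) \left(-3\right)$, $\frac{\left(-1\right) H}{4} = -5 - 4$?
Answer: $11305$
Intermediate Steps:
$H = 36$ ($H = - 4 \left(-5 - 4\right) = \left(-4\right) \left(-9\right) = 36$)
$n = 3$
$A{\left(J \right)} = 36$
$U{\left(s \right)} = 3 - s$
$S = 323$ ($S = 3 + \frac{\left(21 + \left(3 - -8\right)\right) \left(-45 + 75\right)}{3} = 3 + \frac{\left(21 + \left(3 + 8\right)\right) 30}{3} = 3 + \frac{\left(21 + 11\right) 30}{3} = 3 + \frac{32 \cdot 30}{3} = 3 + \frac{1}{3} \cdot 960 = 3 + 320 = 323$)
$S \left(A{\left(-10 \right)} - 1\right) = 323 \left(36 - 1\right) = 323 \cdot 35 = 11305$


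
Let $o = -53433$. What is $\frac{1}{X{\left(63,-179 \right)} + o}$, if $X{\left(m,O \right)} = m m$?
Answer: $- \frac{1}{49464} \approx -2.0217 \cdot 10^{-5}$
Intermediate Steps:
$X{\left(m,O \right)} = m^{2}$
$\frac{1}{X{\left(63,-179 \right)} + o} = \frac{1}{63^{2} - 53433} = \frac{1}{3969 - 53433} = \frac{1}{-49464} = - \frac{1}{49464}$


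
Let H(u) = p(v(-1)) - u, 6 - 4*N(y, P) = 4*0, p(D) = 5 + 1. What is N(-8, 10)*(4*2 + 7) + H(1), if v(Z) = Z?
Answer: 55/2 ≈ 27.500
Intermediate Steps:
p(D) = 6
N(y, P) = 3/2 (N(y, P) = 3/2 - 0 = 3/2 - ¼*0 = 3/2 + 0 = 3/2)
H(u) = 6 - u
N(-8, 10)*(4*2 + 7) + H(1) = 3*(4*2 + 7)/2 + (6 - 1*1) = 3*(8 + 7)/2 + (6 - 1) = (3/2)*15 + 5 = 45/2 + 5 = 55/2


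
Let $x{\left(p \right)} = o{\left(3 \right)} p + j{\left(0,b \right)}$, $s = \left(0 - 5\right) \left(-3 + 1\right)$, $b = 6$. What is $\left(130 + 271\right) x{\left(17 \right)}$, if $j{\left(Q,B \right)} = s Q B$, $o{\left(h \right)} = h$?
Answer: $20451$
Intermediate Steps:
$s = 10$ ($s = \left(-5\right) \left(-2\right) = 10$)
$j{\left(Q,B \right)} = 10 B Q$ ($j{\left(Q,B \right)} = 10 Q B = 10 B Q$)
$x{\left(p \right)} = 3 p$ ($x{\left(p \right)} = 3 p + 10 \cdot 6 \cdot 0 = 3 p + 0 = 3 p$)
$\left(130 + 271\right) x{\left(17 \right)} = \left(130 + 271\right) 3 \cdot 17 = 401 \cdot 51 = 20451$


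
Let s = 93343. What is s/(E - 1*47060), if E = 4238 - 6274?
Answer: -93343/49096 ≈ -1.9012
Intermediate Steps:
E = -2036
s/(E - 1*47060) = 93343/(-2036 - 1*47060) = 93343/(-2036 - 47060) = 93343/(-49096) = 93343*(-1/49096) = -93343/49096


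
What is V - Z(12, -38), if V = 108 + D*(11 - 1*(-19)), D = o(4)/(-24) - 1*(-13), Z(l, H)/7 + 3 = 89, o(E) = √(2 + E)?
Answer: -104 - 5*√6/4 ≈ -107.06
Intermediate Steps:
Z(l, H) = 602 (Z(l, H) = -21 + 7*89 = -21 + 623 = 602)
D = 13 - √6/24 (D = √(2 + 4)/(-24) - 1*(-13) = √6*(-1/24) + 13 = -√6/24 + 13 = 13 - √6/24 ≈ 12.898)
V = 498 - 5*√6/4 (V = 108 + (13 - √6/24)*(11 - 1*(-19)) = 108 + (13 - √6/24)*(11 + 19) = 108 + (13 - √6/24)*30 = 108 + (390 - 5*√6/4) = 498 - 5*√6/4 ≈ 494.94)
V - Z(12, -38) = (498 - 5*√6/4) - 1*602 = (498 - 5*√6/4) - 602 = -104 - 5*√6/4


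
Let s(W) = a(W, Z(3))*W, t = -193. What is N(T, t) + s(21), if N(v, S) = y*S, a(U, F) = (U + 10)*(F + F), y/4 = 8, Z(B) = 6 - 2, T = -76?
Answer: -968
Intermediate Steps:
Z(B) = 4
y = 32 (y = 4*8 = 32)
a(U, F) = 2*F*(10 + U) (a(U, F) = (10 + U)*(2*F) = 2*F*(10 + U))
N(v, S) = 32*S
s(W) = W*(80 + 8*W) (s(W) = (2*4*(10 + W))*W = (80 + 8*W)*W = W*(80 + 8*W))
N(T, t) + s(21) = 32*(-193) + 8*21*(10 + 21) = -6176 + 8*21*31 = -6176 + 5208 = -968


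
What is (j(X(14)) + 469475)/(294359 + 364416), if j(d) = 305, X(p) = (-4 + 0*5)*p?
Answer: 93956/131755 ≈ 0.71311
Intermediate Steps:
X(p) = -4*p (X(p) = (-4 + 0)*p = -4*p)
(j(X(14)) + 469475)/(294359 + 364416) = (305 + 469475)/(294359 + 364416) = 469780/658775 = 469780*(1/658775) = 93956/131755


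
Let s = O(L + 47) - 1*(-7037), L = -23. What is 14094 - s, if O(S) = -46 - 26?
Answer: 7129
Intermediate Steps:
O(S) = -72
s = 6965 (s = -72 - 1*(-7037) = -72 + 7037 = 6965)
14094 - s = 14094 - 1*6965 = 14094 - 6965 = 7129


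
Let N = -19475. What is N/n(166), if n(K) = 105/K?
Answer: -646570/21 ≈ -30789.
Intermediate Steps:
N/n(166) = -19475/(105/166) = -19475/(105*(1/166)) = -19475/105/166 = -19475*166/105 = -646570/21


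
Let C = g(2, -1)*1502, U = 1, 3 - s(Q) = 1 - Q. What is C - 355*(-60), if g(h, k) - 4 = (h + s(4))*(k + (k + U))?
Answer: 15292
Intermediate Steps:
s(Q) = 2 + Q (s(Q) = 3 - (1 - Q) = 3 + (-1 + Q) = 2 + Q)
g(h, k) = 4 + (1 + 2*k)*(6 + h) (g(h, k) = 4 + (h + (2 + 4))*(k + (k + 1)) = 4 + (h + 6)*(k + (1 + k)) = 4 + (6 + h)*(1 + 2*k) = 4 + (1 + 2*k)*(6 + h))
C = -6008 (C = (10 + 2 + 12*(-1) + 2*2*(-1))*1502 = (10 + 2 - 12 - 4)*1502 = -4*1502 = -6008)
C - 355*(-60) = -6008 - 355*(-60) = -6008 - 1*(-21300) = -6008 + 21300 = 15292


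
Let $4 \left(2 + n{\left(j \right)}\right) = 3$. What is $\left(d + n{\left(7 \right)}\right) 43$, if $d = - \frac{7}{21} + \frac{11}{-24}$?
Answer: $- \frac{2107}{24} \approx -87.792$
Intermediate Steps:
$n{\left(j \right)} = - \frac{5}{4}$ ($n{\left(j \right)} = -2 + \frac{1}{4} \cdot 3 = -2 + \frac{3}{4} = - \frac{5}{4}$)
$d = - \frac{19}{24}$ ($d = \left(-7\right) \frac{1}{21} + 11 \left(- \frac{1}{24}\right) = - \frac{1}{3} - \frac{11}{24} = - \frac{19}{24} \approx -0.79167$)
$\left(d + n{\left(7 \right)}\right) 43 = \left(- \frac{19}{24} - \frac{5}{4}\right) 43 = \left(- \frac{49}{24}\right) 43 = - \frac{2107}{24}$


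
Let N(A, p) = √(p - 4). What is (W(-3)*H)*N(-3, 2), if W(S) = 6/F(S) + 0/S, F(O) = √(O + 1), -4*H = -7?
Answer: 21/2 ≈ 10.500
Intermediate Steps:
H = 7/4 (H = -¼*(-7) = 7/4 ≈ 1.7500)
N(A, p) = √(-4 + p)
F(O) = √(1 + O)
W(S) = 6/√(1 + S) (W(S) = 6/(√(1 + S)) + 0/S = 6/√(1 + S) + 0 = 6/√(1 + S))
(W(-3)*H)*N(-3, 2) = ((6/√(1 - 3))*(7/4))*√(-4 + 2) = ((6/√(-2))*(7/4))*√(-2) = ((6*(-I*√2/2))*(7/4))*(I*√2) = (-3*I*√2*(7/4))*(I*√2) = (-21*I*√2/4)*(I*√2) = 21/2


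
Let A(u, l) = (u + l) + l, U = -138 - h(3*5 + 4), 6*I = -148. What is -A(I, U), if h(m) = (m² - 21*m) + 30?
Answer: 854/3 ≈ 284.67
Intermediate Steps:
I = -74/3 (I = (⅙)*(-148) = -74/3 ≈ -24.667)
h(m) = 30 + m² - 21*m
U = -130 (U = -138 - (30 + (3*5 + 4)² - 21*(3*5 + 4)) = -138 - (30 + (15 + 4)² - 21*(15 + 4)) = -138 - (30 + 19² - 21*19) = -138 - (30 + 361 - 399) = -138 - 1*(-8) = -138 + 8 = -130)
A(u, l) = u + 2*l (A(u, l) = (l + u) + l = u + 2*l)
-A(I, U) = -(-74/3 + 2*(-130)) = -(-74/3 - 260) = -1*(-854/3) = 854/3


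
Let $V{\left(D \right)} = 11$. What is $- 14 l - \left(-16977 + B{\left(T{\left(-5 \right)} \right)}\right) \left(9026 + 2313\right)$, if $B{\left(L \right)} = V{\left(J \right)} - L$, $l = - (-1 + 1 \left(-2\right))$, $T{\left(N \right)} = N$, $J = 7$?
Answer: $192320737$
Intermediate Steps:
$l = 3$ ($l = - (-1 - 2) = \left(-1\right) \left(-3\right) = 3$)
$B{\left(L \right)} = 11 - L$
$- 14 l - \left(-16977 + B{\left(T{\left(-5 \right)} \right)}\right) \left(9026 + 2313\right) = \left(-14\right) 3 - \left(-16977 + \left(11 - -5\right)\right) \left(9026 + 2313\right) = -42 - \left(-16977 + \left(11 + 5\right)\right) 11339 = -42 - \left(-16977 + 16\right) 11339 = -42 - \left(-16961\right) 11339 = -42 - -192320779 = -42 + 192320779 = 192320737$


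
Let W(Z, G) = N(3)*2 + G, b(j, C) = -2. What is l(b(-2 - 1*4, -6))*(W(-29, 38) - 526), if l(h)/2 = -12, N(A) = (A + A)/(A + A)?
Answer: 11664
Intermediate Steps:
N(A) = 1 (N(A) = (2*A)/((2*A)) = (2*A)*(1/(2*A)) = 1)
W(Z, G) = 2 + G (W(Z, G) = 1*2 + G = 2 + G)
l(h) = -24 (l(h) = 2*(-12) = -24)
l(b(-2 - 1*4, -6))*(W(-29, 38) - 526) = -24*((2 + 38) - 526) = -24*(40 - 526) = -24*(-486) = 11664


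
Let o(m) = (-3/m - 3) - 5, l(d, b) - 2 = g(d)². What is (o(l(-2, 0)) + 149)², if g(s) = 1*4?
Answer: 714025/36 ≈ 19834.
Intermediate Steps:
g(s) = 4
l(d, b) = 18 (l(d, b) = 2 + 4² = 2 + 16 = 18)
o(m) = -8 - 3/m (o(m) = (-3 - 3/m) - 5 = -8 - 3/m)
(o(l(-2, 0)) + 149)² = ((-8 - 3/18) + 149)² = ((-8 - 3*1/18) + 149)² = ((-8 - ⅙) + 149)² = (-49/6 + 149)² = (845/6)² = 714025/36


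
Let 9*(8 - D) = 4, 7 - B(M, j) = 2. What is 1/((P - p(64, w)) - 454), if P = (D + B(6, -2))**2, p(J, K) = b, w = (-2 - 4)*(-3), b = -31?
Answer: -81/21494 ≈ -0.0037685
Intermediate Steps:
B(M, j) = 5 (B(M, j) = 7 - 1*2 = 7 - 2 = 5)
D = 68/9 (D = 8 - 1/9*4 = 8 - 4/9 = 68/9 ≈ 7.5556)
w = 18 (w = -6*(-3) = 18)
p(J, K) = -31
P = 12769/81 (P = (68/9 + 5)**2 = (113/9)**2 = 12769/81 ≈ 157.64)
1/((P - p(64, w)) - 454) = 1/((12769/81 - 1*(-31)) - 454) = 1/((12769/81 + 31) - 454) = 1/(15280/81 - 454) = 1/(-21494/81) = -81/21494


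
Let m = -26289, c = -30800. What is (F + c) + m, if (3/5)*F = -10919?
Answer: -225862/3 ≈ -75287.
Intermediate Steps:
F = -54595/3 (F = (5/3)*(-10919) = -54595/3 ≈ -18198.)
(F + c) + m = (-54595/3 - 30800) - 26289 = -146995/3 - 26289 = -225862/3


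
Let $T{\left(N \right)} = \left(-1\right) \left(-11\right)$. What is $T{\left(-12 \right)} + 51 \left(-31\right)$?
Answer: $-1570$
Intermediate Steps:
$T{\left(N \right)} = 11$
$T{\left(-12 \right)} + 51 \left(-31\right) = 11 + 51 \left(-31\right) = 11 - 1581 = -1570$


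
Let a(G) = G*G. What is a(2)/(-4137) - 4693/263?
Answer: -19415993/1088031 ≈ -17.845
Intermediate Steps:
a(G) = G²
a(2)/(-4137) - 4693/263 = 2²/(-4137) - 4693/263 = 4*(-1/4137) - 4693*1/263 = -4/4137 - 4693/263 = -19415993/1088031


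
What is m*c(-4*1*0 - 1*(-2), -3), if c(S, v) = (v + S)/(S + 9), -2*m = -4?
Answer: -2/11 ≈ -0.18182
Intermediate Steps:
m = 2 (m = -½*(-4) = 2)
c(S, v) = (S + v)/(9 + S)
m*c(-4*1*0 - 1*(-2), -3) = 2*(((-4*1*0 - 1*(-2)) - 3)/(9 + (-4*1*0 - 1*(-2)))) = 2*(((-4*0 + 2) - 3)/(9 + (-4*0 + 2))) = 2*(((0 + 2) - 3)/(9 + (0 + 2))) = 2*((2 - 3)/(9 + 2)) = 2*(-1/11) = -2/11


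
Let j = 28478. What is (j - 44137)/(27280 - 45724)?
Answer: 15659/18444 ≈ 0.84900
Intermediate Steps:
(j - 44137)/(27280 - 45724) = (28478 - 44137)/(27280 - 45724) = -15659/(-18444) = -15659*(-1/18444) = 15659/18444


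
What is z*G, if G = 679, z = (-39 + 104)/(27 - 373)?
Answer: -44135/346 ≈ -127.56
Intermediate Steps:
z = -65/346 (z = 65/(-346) = 65*(-1/346) = -65/346 ≈ -0.18786)
z*G = -65/346*679 = -44135/346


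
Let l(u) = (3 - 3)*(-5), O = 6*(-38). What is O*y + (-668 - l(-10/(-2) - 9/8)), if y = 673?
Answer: -154112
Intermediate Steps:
O = -228
l(u) = 0 (l(u) = 0*(-5) = 0)
O*y + (-668 - l(-10/(-2) - 9/8)) = -228*673 + (-668 - 1*0) = -153444 + (-668 + 0) = -153444 - 668 = -154112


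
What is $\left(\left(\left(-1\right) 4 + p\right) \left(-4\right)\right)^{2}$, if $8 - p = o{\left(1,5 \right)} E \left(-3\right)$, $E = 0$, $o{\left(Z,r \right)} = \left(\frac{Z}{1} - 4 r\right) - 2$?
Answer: $256$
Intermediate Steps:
$o{\left(Z,r \right)} = -2 + Z - 4 r$ ($o{\left(Z,r \right)} = \left(1 Z - 4 r\right) - 2 = \left(Z - 4 r\right) - 2 = -2 + Z - 4 r$)
$p = 8$ ($p = 8 - \left(-2 + 1 - 20\right) 0 \left(-3\right) = 8 - \left(-21\right) 0 \left(-3\right) = 8 - 0 \left(-3\right) = 8 - 0 = 8 + 0 = 8$)
$\left(\left(\left(-1\right) 4 + p\right) \left(-4\right)\right)^{2} = \left(\left(\left(-1\right) 4 + 8\right) \left(-4\right)\right)^{2} = \left(\left(-4 + 8\right) \left(-4\right)\right)^{2} = \left(4 \left(-4\right)\right)^{2} = \left(-16\right)^{2} = 256$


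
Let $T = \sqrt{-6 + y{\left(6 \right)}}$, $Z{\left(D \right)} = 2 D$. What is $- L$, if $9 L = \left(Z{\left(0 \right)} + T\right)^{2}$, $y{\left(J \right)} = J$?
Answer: $0$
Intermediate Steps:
$T = 0$ ($T = \sqrt{-6 + 6} = \sqrt{0} = 0$)
$L = 0$ ($L = \frac{\left(2 \cdot 0 + 0\right)^{2}}{9} = \frac{\left(0 + 0\right)^{2}}{9} = \frac{0^{2}}{9} = \frac{1}{9} \cdot 0 = 0$)
$- L = \left(-1\right) 0 = 0$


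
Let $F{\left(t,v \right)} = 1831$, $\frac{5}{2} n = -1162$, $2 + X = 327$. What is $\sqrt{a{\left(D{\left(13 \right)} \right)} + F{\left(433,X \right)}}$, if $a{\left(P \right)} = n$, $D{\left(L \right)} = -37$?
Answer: $\frac{3 \sqrt{3795}}{5} \approx 36.962$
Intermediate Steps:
$X = 325$ ($X = -2 + 327 = 325$)
$n = - \frac{2324}{5}$ ($n = \frac{2}{5} \left(-1162\right) = - \frac{2324}{5} \approx -464.8$)
$a{\left(P \right)} = - \frac{2324}{5}$
$\sqrt{a{\left(D{\left(13 \right)} \right)} + F{\left(433,X \right)}} = \sqrt{- \frac{2324}{5} + 1831} = \sqrt{\frac{6831}{5}} = \frac{3 \sqrt{3795}}{5}$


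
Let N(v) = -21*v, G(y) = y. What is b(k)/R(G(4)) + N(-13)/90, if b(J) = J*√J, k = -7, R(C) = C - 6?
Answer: 91/30 + 7*I*√7/2 ≈ 3.0333 + 9.2601*I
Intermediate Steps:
R(C) = -6 + C
b(J) = J^(3/2)
b(k)/R(G(4)) + N(-13)/90 = (-7)^(3/2)/(-6 + 4) - 21*(-13)/90 = -7*I*√7/(-2) + 273*(1/90) = -7*I*√7*(-½) + 91/30 = 7*I*√7/2 + 91/30 = 91/30 + 7*I*√7/2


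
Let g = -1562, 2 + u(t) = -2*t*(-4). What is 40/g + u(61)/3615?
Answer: 102422/941105 ≈ 0.10883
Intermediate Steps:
u(t) = -2 + 8*t (u(t) = -2 - 2*t*(-4) = -2 + 8*t)
40/g + u(61)/3615 = 40/(-1562) + (-2 + 8*61)/3615 = 40*(-1/1562) + (-2 + 488)*(1/3615) = -20/781 + 486*(1/3615) = -20/781 + 162/1205 = 102422/941105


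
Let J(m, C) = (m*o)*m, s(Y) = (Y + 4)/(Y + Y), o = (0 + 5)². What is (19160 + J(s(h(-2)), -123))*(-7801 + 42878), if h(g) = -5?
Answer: 2688336357/4 ≈ 6.7208e+8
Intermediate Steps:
o = 25 (o = 5² = 25)
s(Y) = (4 + Y)/(2*Y) (s(Y) = (4 + Y)/((2*Y)) = (4 + Y)*(1/(2*Y)) = (4 + Y)/(2*Y))
J(m, C) = 25*m² (J(m, C) = (m*25)*m = (25*m)*m = 25*m²)
(19160 + J(s(h(-2)), -123))*(-7801 + 42878) = (19160 + 25*((½)*(4 - 5)/(-5))²)*(-7801 + 42878) = (19160 + 25*((½)*(-⅕)*(-1))²)*35077 = (19160 + 25*(⅒)²)*35077 = (19160 + 25*(1/100))*35077 = (19160 + ¼)*35077 = (76641/4)*35077 = 2688336357/4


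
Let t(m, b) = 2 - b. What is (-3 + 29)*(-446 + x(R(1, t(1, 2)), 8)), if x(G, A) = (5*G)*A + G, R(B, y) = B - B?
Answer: -11596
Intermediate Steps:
R(B, y) = 0
x(G, A) = G + 5*A*G (x(G, A) = 5*A*G + G = G + 5*A*G)
(-3 + 29)*(-446 + x(R(1, t(1, 2)), 8)) = (-3 + 29)*(-446 + 0*(1 + 5*8)) = 26*(-446 + 0*(1 + 40)) = 26*(-446 + 0*41) = 26*(-446 + 0) = 26*(-446) = -11596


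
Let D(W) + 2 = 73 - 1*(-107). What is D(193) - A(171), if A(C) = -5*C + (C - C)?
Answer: 1033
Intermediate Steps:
D(W) = 178 (D(W) = -2 + (73 - 1*(-107)) = -2 + (73 + 107) = -2 + 180 = 178)
A(C) = -5*C (A(C) = -5*C + 0 = -5*C)
D(193) - A(171) = 178 - (-5)*171 = 178 - 1*(-855) = 178 + 855 = 1033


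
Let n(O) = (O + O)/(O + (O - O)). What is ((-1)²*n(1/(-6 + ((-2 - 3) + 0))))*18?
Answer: 36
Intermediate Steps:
n(O) = 2 (n(O) = (2*O)/(O + 0) = (2*O)/O = 2)
((-1)²*n(1/(-6 + ((-2 - 3) + 0))))*18 = ((-1)²*2)*18 = (1*2)*18 = 2*18 = 36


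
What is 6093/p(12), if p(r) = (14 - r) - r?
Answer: -6093/10 ≈ -609.30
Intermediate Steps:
p(r) = 14 - 2*r
6093/p(12) = 6093/(14 - 2*12) = 6093/(14 - 24) = 6093/(-10) = 6093*(-⅒) = -6093/10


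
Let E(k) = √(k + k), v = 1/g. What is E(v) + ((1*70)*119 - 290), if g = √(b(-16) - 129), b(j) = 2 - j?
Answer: 8040 + 111^(¾)*(1 - I)/111 ≈ 8040.3 - 0.30808*I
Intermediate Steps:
g = I*√111 (g = √((2 - 1*(-16)) - 129) = √((2 + 16) - 129) = √(18 - 129) = √(-111) = I*√111 ≈ 10.536*I)
v = -I*√111/111 (v = 1/(I*√111) = -I*√111/111 ≈ -0.094916*I)
E(k) = √2*√k (E(k) = √(2*k) = √2*√k)
E(v) + ((1*70)*119 - 290) = √2*√(-I*√111/111) + ((1*70)*119 - 290) = √2*(111^(¾)*√(-I)/111) + (70*119 - 290) = √2*111^(¾)*√(-I)/111 + (8330 - 290) = √2*111^(¾)*√(-I)/111 + 8040 = 8040 + √2*111^(¾)*√(-I)/111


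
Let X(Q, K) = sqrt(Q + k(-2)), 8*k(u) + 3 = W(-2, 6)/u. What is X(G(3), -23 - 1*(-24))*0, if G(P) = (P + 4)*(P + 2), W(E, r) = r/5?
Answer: 0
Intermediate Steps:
W(E, r) = r/5 (W(E, r) = r*(1/5) = r/5)
G(P) = (2 + P)*(4 + P) (G(P) = (4 + P)*(2 + P) = (2 + P)*(4 + P))
k(u) = -3/8 + 3/(20*u) (k(u) = -3/8 + (((1/5)*6)/u)/8 = -3/8 + (6/(5*u))/8 = -3/8 + 3/(20*u))
X(Q, K) = sqrt(-9/20 + Q) (X(Q, K) = sqrt(Q + (3/40)*(2 - 5*(-2))/(-2)) = sqrt(Q + (3/40)*(-1/2)*(2 + 10)) = sqrt(Q + (3/40)*(-1/2)*12) = sqrt(Q - 9/20) = sqrt(-9/20 + Q))
X(G(3), -23 - 1*(-24))*0 = (sqrt(-45 + 100*(8 + 3**2 + 6*3))/10)*0 = (sqrt(-45 + 100*(8 + 9 + 18))/10)*0 = (sqrt(-45 + 100*35)/10)*0 = (sqrt(-45 + 3500)/10)*0 = (sqrt(3455)/10)*0 = 0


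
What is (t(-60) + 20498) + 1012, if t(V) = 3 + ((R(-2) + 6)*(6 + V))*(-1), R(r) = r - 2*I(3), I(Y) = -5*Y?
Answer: 23349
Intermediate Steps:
R(r) = 30 + r (R(r) = r - (-10)*3 = r - 2*(-15) = r + 30 = 30 + r)
t(V) = -201 - 34*V (t(V) = 3 + (((30 - 2) + 6)*(6 + V))*(-1) = 3 + ((28 + 6)*(6 + V))*(-1) = 3 + (34*(6 + V))*(-1) = 3 + (204 + 34*V)*(-1) = 3 + (-204 - 34*V) = -201 - 34*V)
(t(-60) + 20498) + 1012 = ((-201 - 34*(-60)) + 20498) + 1012 = ((-201 + 2040) + 20498) + 1012 = (1839 + 20498) + 1012 = 22337 + 1012 = 23349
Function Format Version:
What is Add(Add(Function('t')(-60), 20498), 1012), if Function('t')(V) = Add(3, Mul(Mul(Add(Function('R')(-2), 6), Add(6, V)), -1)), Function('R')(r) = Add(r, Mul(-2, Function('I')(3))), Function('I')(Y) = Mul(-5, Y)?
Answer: 23349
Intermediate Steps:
Function('R')(r) = Add(30, r) (Function('R')(r) = Add(r, Mul(-2, Mul(-5, 3))) = Add(r, Mul(-2, -15)) = Add(r, 30) = Add(30, r))
Function('t')(V) = Add(-201, Mul(-34, V)) (Function('t')(V) = Add(3, Mul(Mul(Add(Add(30, -2), 6), Add(6, V)), -1)) = Add(3, Mul(Mul(Add(28, 6), Add(6, V)), -1)) = Add(3, Mul(Mul(34, Add(6, V)), -1)) = Add(3, Mul(Add(204, Mul(34, V)), -1)) = Add(3, Add(-204, Mul(-34, V))) = Add(-201, Mul(-34, V)))
Add(Add(Function('t')(-60), 20498), 1012) = Add(Add(Add(-201, Mul(-34, -60)), 20498), 1012) = Add(Add(Add(-201, 2040), 20498), 1012) = Add(Add(1839, 20498), 1012) = Add(22337, 1012) = 23349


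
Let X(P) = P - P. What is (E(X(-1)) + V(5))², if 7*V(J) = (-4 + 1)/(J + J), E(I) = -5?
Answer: 124609/4900 ≈ 25.430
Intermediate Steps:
X(P) = 0
V(J) = -3/(14*J) (V(J) = ((-4 + 1)/(J + J))/7 = (-3*1/(2*J))/7 = (-3/(2*J))/7 = -3/(14*J))
(E(X(-1)) + V(5))² = (-5 - 3/14/5)² = (-5 - 3/14*⅕)² = (-5 - 3/70)² = (-353/70)² = 124609/4900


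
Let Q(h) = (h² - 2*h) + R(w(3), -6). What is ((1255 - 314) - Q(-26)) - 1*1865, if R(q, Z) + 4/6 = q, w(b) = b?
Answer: -4963/3 ≈ -1654.3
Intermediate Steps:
R(q, Z) = -⅔ + q
Q(h) = 7/3 + h² - 2*h (Q(h) = (h² - 2*h) + (-⅔ + 3) = (h² - 2*h) + 7/3 = 7/3 + h² - 2*h)
((1255 - 314) - Q(-26)) - 1*1865 = ((1255 - 314) - (7/3 + (-26)² - 2*(-26))) - 1*1865 = (941 - (7/3 + 676 + 52)) - 1865 = (941 - 1*2191/3) - 1865 = (941 - 2191/3) - 1865 = 632/3 - 1865 = -4963/3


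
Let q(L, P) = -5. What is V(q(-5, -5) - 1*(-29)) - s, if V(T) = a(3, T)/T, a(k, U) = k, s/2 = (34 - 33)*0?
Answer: 1/8 ≈ 0.12500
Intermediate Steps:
s = 0 (s = 2*((34 - 33)*0) = 2*(1*0) = 2*0 = 0)
V(T) = 3/T
V(q(-5, -5) - 1*(-29)) - s = 3/(-5 - 1*(-29)) - 1*0 = 3/(-5 + 29) + 0 = 3/24 + 0 = 3*(1/24) + 0 = 1/8 + 0 = 1/8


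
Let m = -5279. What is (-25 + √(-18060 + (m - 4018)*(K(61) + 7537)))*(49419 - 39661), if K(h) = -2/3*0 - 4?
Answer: -243950 + 9758*I*√70052361 ≈ -2.4395e+5 + 8.1672e+7*I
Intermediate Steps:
K(h) = -4 (K(h) = -2*⅓*0 - 4 = -⅔*0 - 4 = 0 - 4 = -4)
(-25 + √(-18060 + (m - 4018)*(K(61) + 7537)))*(49419 - 39661) = (-25 + √(-18060 + (-5279 - 4018)*(-4 + 7537)))*(49419 - 39661) = (-25 + √(-18060 - 9297*7533))*9758 = (-25 + √(-18060 - 70034301))*9758 = (-25 + √(-70052361))*9758 = (-25 + I*√70052361)*9758 = -243950 + 9758*I*√70052361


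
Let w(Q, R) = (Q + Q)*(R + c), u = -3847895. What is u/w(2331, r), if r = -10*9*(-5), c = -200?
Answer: -769579/233100 ≈ -3.3015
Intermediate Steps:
r = 450 (r = -90*(-5) = 450)
w(Q, R) = 2*Q*(-200 + R) (w(Q, R) = (Q + Q)*(R - 200) = (2*Q)*(-200 + R) = 2*Q*(-200 + R))
u/w(2331, r) = -3847895*1/(4662*(-200 + 450)) = -3847895/(2*2331*250) = -3847895/1165500 = -3847895*1/1165500 = -769579/233100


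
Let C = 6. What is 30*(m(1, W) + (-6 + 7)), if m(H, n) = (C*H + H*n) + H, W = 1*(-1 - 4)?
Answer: 90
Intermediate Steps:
W = -5 (W = 1*(-5) = -5)
m(H, n) = 7*H + H*n (m(H, n) = (6*H + H*n) + H = 7*H + H*n)
30*(m(1, W) + (-6 + 7)) = 30*(1*(7 - 5) + (-6 + 7)) = 30*(1*2 + 1) = 30*(2 + 1) = 30*3 = 90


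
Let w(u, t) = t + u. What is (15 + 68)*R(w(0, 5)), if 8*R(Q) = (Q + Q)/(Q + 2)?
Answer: 415/28 ≈ 14.821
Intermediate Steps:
R(Q) = Q/(4*(2 + Q)) (R(Q) = ((Q + Q)/(Q + 2))/8 = ((2*Q)/(2 + Q))/8 = (2*Q/(2 + Q))/8 = Q/(4*(2 + Q)))
(15 + 68)*R(w(0, 5)) = (15 + 68)*((5 + 0)/(4*(2 + (5 + 0)))) = 83*((¼)*5/(2 + 5)) = 83*((¼)*5/7) = 83*((¼)*5*(⅐)) = 83*(5/28) = 415/28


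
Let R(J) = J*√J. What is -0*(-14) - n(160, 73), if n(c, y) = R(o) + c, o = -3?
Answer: -160 + 3*I*√3 ≈ -160.0 + 5.1962*I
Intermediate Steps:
R(J) = J^(3/2)
n(c, y) = c - 3*I*√3 (n(c, y) = (-3)^(3/2) + c = -3*I*√3 + c = c - 3*I*√3)
-0*(-14) - n(160, 73) = -0*(-14) - (160 - 3*I*√3) = -20*0*(-14) + (-160 + 3*I*√3) = 0*(-14) + (-160 + 3*I*√3) = 0 + (-160 + 3*I*√3) = -160 + 3*I*√3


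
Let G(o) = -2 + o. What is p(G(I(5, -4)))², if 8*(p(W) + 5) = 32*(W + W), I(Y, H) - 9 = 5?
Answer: 8281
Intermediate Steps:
I(Y, H) = 14 (I(Y, H) = 9 + 5 = 14)
p(W) = -5 + 8*W (p(W) = -5 + (32*(W + W))/8 = -5 + (32*(2*W))/8 = -5 + (64*W)/8 = -5 + 8*W)
p(G(I(5, -4)))² = (-5 + 8*(-2 + 14))² = (-5 + 8*12)² = (-5 + 96)² = 91² = 8281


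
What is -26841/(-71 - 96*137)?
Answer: 26841/13223 ≈ 2.0299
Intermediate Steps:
-26841/(-71 - 96*137) = -26841/(-71 - 13152) = -26841/(-13223) = -26841*(-1/13223) = 26841/13223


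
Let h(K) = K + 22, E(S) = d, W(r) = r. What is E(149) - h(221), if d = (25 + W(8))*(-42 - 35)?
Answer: -2784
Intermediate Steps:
d = -2541 (d = (25 + 8)*(-42 - 35) = 33*(-77) = -2541)
E(S) = -2541
h(K) = 22 + K
E(149) - h(221) = -2541 - (22 + 221) = -2541 - 1*243 = -2541 - 243 = -2784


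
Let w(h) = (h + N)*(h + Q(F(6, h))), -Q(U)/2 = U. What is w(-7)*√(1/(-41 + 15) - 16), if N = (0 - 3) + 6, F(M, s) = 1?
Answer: 18*I*√10842/13 ≈ 144.17*I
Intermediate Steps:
Q(U) = -2*U
N = 3 (N = -3 + 6 = 3)
w(h) = (-2 + h)*(3 + h) (w(h) = (h + 3)*(h - 2*1) = (3 + h)*(h - 2) = (3 + h)*(-2 + h) = (-2 + h)*(3 + h))
w(-7)*√(1/(-41 + 15) - 16) = (-6 - 7 + (-7)²)*√(1/(-41 + 15) - 16) = (-6 - 7 + 49)*√(1/(-26) - 16) = 36*√(-1/26 - 16) = 36*√(-417/26) = 36*(I*√10842/26) = 18*I*√10842/13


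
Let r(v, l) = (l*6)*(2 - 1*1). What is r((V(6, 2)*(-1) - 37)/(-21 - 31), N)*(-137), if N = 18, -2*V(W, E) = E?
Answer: -14796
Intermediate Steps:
V(W, E) = -E/2
r(v, l) = 6*l (r(v, l) = (6*l)*(2 - 1) = (6*l)*1 = 6*l)
r((V(6, 2)*(-1) - 37)/(-21 - 31), N)*(-137) = (6*18)*(-137) = 108*(-137) = -14796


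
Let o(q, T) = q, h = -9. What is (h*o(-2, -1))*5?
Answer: 90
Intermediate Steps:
(h*o(-2, -1))*5 = -9*(-2)*5 = 18*5 = 90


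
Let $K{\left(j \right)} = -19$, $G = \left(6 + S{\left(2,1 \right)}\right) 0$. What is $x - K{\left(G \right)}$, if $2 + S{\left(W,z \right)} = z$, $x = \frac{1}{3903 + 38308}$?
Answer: $\frac{802010}{42211} \approx 19.0$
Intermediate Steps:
$x = \frac{1}{42211} \approx 2.3691 \cdot 10^{-5}$
$S{\left(W,z \right)} = -2 + z$
$G = 0$ ($G = \left(6 + \left(-2 + 1\right)\right) 0 = \left(6 - 1\right) 0 = 5 \cdot 0 = 0$)
$x - K{\left(G \right)} = \frac{1}{42211} - -19 = \frac{1}{42211} + 19 = \frac{802010}{42211}$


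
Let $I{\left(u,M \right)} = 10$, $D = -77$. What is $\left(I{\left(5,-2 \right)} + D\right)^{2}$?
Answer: $4489$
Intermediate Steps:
$\left(I{\left(5,-2 \right)} + D\right)^{2} = \left(10 - 77\right)^{2} = \left(-67\right)^{2} = 4489$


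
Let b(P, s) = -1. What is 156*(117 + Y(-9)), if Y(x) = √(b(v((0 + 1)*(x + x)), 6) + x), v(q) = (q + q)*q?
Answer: 18252 + 156*I*√10 ≈ 18252.0 + 493.32*I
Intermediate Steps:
v(q) = 2*q² (v(q) = (2*q)*q = 2*q²)
Y(x) = √(-1 + x)
156*(117 + Y(-9)) = 156*(117 + √(-1 - 9)) = 156*(117 + √(-10)) = 156*(117 + I*√10) = 18252 + 156*I*√10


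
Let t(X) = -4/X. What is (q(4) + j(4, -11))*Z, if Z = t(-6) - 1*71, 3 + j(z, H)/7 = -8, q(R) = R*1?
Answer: 15403/3 ≈ 5134.3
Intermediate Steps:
q(R) = R
j(z, H) = -77 (j(z, H) = -21 + 7*(-8) = -21 - 56 = -77)
Z = -211/3 (Z = -4/(-6) - 1*71 = -4*(-1/6) - 71 = 2/3 - 71 = -211/3 ≈ -70.333)
(q(4) + j(4, -11))*Z = (4 - 77)*(-211/3) = -73*(-211/3) = 15403/3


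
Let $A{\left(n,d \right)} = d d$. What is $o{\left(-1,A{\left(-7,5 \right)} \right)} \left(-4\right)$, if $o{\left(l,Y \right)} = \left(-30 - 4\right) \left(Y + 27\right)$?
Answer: $7072$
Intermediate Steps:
$A{\left(n,d \right)} = d^{2}$
$o{\left(l,Y \right)} = -918 - 34 Y$ ($o{\left(l,Y \right)} = - 34 \left(27 + Y\right) = -918 - 34 Y$)
$o{\left(-1,A{\left(-7,5 \right)} \right)} \left(-4\right) = \left(-918 - 34 \cdot 5^{2}\right) \left(-4\right) = \left(-918 - 850\right) \left(-4\right) = \left(-1768\right) \left(-4\right) = 7072$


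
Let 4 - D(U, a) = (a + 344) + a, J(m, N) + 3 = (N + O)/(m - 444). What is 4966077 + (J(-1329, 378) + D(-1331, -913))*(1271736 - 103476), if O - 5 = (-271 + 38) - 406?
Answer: 1026959624807/591 ≈ 1.7377e+9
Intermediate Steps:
O = -634 (O = 5 + ((-271 + 38) - 406) = 5 + (-233 - 406) = 5 - 639 = -634)
J(m, N) = -3 + (-634 + N)/(-444 + m) (J(m, N) = -3 + (N - 634)/(m - 444) = -3 + (-634 + N)/(-444 + m))
D(U, a) = -340 - 2*a (D(U, a) = 4 - ((a + 344) + a) = 4 - ((344 + a) + a) = 4 - (344 + 2*a) = 4 + (-344 - 2*a) = -340 - 2*a)
4966077 + (J(-1329, 378) + D(-1331, -913))*(1271736 - 103476) = 4966077 + ((698 + 378 - 3*(-1329))/(-444 - 1329) + (-340 - 2*(-913)))*(1271736 - 103476) = 4966077 + ((698 + 378 + 3987)/(-1773) + (-340 + 1826))*1168260 = 4966077 + (-1/1773*5063 + 1486)*1168260 = 4966077 + (-5063/1773 + 1486)*1168260 = 4966077 + (2629615/1773)*1168260 = 4966077 + 1024024673300/591 = 1026959624807/591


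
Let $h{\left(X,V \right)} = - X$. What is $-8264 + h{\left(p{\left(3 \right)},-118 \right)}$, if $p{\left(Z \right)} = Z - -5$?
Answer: $-8272$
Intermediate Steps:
$p{\left(Z \right)} = 5 + Z$ ($p{\left(Z \right)} = Z + 5 = 5 + Z$)
$-8264 + h{\left(p{\left(3 \right)},-118 \right)} = -8264 - \left(5 + 3\right) = -8264 - 8 = -8272$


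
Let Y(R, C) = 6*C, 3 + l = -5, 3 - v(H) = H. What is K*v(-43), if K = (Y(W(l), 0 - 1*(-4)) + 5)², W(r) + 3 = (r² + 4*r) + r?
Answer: 38686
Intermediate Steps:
v(H) = 3 - H
l = -8 (l = -3 - 5 = -8)
W(r) = -3 + r² + 5*r (W(r) = -3 + ((r² + 4*r) + r) = -3 + (r² + 5*r) = -3 + r² + 5*r)
K = 841 (K = (6*(0 - 1*(-4)) + 5)² = (6*(0 + 4) + 5)² = (6*4 + 5)² = (24 + 5)² = 29² = 841)
K*v(-43) = 841*(3 - 1*(-43)) = 841*(3 + 43) = 841*46 = 38686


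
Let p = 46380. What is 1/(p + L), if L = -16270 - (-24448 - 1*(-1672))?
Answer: 1/52886 ≈ 1.8909e-5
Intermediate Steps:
L = 6506 (L = -16270 - (-24448 + 1672) = -16270 - 1*(-22776) = -16270 + 22776 = 6506)
1/(p + L) = 1/(46380 + 6506) = 1/52886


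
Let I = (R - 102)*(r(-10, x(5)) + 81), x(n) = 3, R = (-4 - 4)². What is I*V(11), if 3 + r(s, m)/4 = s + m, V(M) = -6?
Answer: 9348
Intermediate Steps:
R = 64 (R = (-8)² = 64)
r(s, m) = -12 + 4*m + 4*s (r(s, m) = -12 + 4*(s + m) = -12 + 4*(m + s) = -12 + (4*m + 4*s) = -12 + 4*m + 4*s)
I = -1558 (I = (64 - 102)*((-12 + 4*3 + 4*(-10)) + 81) = -38*((-12 + 12 - 40) + 81) = -38*(-40 + 81) = -38*41 = -1558)
I*V(11) = -1558*(-6) = 9348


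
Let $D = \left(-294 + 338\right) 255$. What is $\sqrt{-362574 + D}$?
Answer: $i \sqrt{351354} \approx 592.75 i$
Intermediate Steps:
$D = 11220$ ($D = 44 \cdot 255 = 11220$)
$\sqrt{-362574 + D} = \sqrt{-362574 + 11220} = \sqrt{-351354} = i \sqrt{351354}$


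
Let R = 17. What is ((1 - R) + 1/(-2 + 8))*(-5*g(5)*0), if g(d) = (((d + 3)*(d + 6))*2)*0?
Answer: 0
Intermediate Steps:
g(d) = 0 (g(d) = (((3 + d)*(6 + d))*2)*0 = (2*(3 + d)*(6 + d))*0 = 0)
((1 - R) + 1/(-2 + 8))*(-5*g(5)*0) = ((1 - 1*17) + 1/(-2 + 8))*(-5*0*0) = ((1 - 17) + 1/6)*(0*0) = (-16 + 1/6)*0 = -95/6*0 = 0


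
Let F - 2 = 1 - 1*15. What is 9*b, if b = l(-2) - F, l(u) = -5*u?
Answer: 198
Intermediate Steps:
F = -12 (F = 2 + (1 - 1*15) = 2 + (1 - 15) = 2 - 14 = -12)
b = 22 (b = -5*(-2) - 1*(-12) = 10 + 12 = 22)
9*b = 9*22 = 198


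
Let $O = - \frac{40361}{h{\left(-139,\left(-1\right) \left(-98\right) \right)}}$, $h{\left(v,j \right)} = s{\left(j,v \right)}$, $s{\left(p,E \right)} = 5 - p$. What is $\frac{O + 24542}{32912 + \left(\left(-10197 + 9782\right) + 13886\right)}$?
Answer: $\frac{2322767}{4313619} \approx 0.53847$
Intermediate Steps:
$h{\left(v,j \right)} = 5 - j$
$O = \frac{40361}{93}$ ($O = - \frac{40361}{5 - \left(-1\right) \left(-98\right)} = - \frac{40361}{5 - 98} = - \frac{40361}{-93} = \left(-40361\right) \left(- \frac{1}{93}\right) = \frac{40361}{93} \approx 433.99$)
$\frac{O + 24542}{32912 + \left(\left(-10197 + 9782\right) + 13886\right)} = \frac{\frac{40361}{93} + 24542}{32912 + \left(\left(-10197 + 9782\right) + 13886\right)} = \frac{2322767}{93 \left(32912 + \left(-415 + 13886\right)\right)} = \frac{2322767}{93 \left(32912 + 13471\right)} = \frac{2322767}{93 \cdot 46383} = \frac{2322767}{93} \cdot \frac{1}{46383} = \frac{2322767}{4313619}$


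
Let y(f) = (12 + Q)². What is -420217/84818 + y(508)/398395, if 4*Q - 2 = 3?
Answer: -1339179686839/270328536880 ≈ -4.9539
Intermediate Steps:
Q = 5/4 (Q = ½ + (¼)*3 = ½ + ¾ = 5/4 ≈ 1.2500)
y(f) = 2809/16 (y(f) = (12 + 5/4)² = (53/4)² = 2809/16)
-420217/84818 + y(508)/398395 = -420217/84818 + (2809/16)/398395 = -420217*1/84818 + (2809/16)*(1/398395) = -420217/84818 + 2809/6374320 = -1339179686839/270328536880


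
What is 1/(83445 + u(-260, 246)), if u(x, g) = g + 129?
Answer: 1/83820 ≈ 1.1930e-5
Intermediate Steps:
u(x, g) = 129 + g
1/(83445 + u(-260, 246)) = 1/(83445 + (129 + 246)) = 1/(83445 + 375) = 1/83820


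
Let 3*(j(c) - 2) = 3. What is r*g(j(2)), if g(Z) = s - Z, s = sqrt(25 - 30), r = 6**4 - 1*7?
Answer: -3867 + 1289*I*sqrt(5) ≈ -3867.0 + 2882.3*I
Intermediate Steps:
j(c) = 3 (j(c) = 2 + (1/3)*3 = 2 + 1 = 3)
r = 1289 (r = 1296 - 7 = 1289)
s = I*sqrt(5) (s = sqrt(-5) = I*sqrt(5) ≈ 2.2361*I)
g(Z) = -Z + I*sqrt(5) (g(Z) = I*sqrt(5) - Z = -Z + I*sqrt(5))
r*g(j(2)) = 1289*(-1*3 + I*sqrt(5)) = 1289*(-3 + I*sqrt(5)) = -3867 + 1289*I*sqrt(5)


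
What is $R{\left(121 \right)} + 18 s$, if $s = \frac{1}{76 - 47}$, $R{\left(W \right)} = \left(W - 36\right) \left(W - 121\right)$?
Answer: $\frac{18}{29} \approx 0.62069$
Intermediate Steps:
$R{\left(W \right)} = \left(-121 + W\right) \left(-36 + W\right)$ ($R{\left(W \right)} = \left(-36 + W\right) \left(-121 + W\right) = \left(-121 + W\right) \left(-36 + W\right)$)
$s = \frac{1}{29} \approx 0.034483$
$R{\left(121 \right)} + 18 s = \left(4356 + 121^{2} - 18997\right) + 18 \cdot \frac{1}{29} = \left(4356 + 14641 - 18997\right) + \frac{18}{29} = 0 + \frac{18}{29} = \frac{18}{29}$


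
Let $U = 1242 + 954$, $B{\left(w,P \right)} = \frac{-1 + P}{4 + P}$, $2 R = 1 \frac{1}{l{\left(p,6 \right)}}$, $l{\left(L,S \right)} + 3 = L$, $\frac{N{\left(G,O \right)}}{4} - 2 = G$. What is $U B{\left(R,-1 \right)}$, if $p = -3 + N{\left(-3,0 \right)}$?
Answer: $-1464$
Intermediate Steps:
$N{\left(G,O \right)} = 8 + 4 G$
$p = -7$ ($p = -3 + \left(8 + 4 \left(-3\right)\right) = -3 + \left(8 - 12\right) = -3 - 4 = -7$)
$l{\left(L,S \right)} = -3 + L$
$R = - \frac{1}{20}$ ($R = \frac{1 \frac{1}{-3 - 7}}{2} = \frac{1 \frac{1}{-10}}{2} = \frac{1 \left(- \frac{1}{10}\right)}{2} = \frac{1}{2} \left(- \frac{1}{10}\right) = - \frac{1}{20} \approx -0.05$)
$B{\left(w,P \right)} = \frac{-1 + P}{4 + P}$
$U = 2196$
$U B{\left(R,-1 \right)} = 2196 \frac{-1 - 1}{4 - 1} = 2196 \cdot \frac{1}{3} \left(-2\right) = 2196 \left(- \frac{2}{3}\right) = -1464$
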